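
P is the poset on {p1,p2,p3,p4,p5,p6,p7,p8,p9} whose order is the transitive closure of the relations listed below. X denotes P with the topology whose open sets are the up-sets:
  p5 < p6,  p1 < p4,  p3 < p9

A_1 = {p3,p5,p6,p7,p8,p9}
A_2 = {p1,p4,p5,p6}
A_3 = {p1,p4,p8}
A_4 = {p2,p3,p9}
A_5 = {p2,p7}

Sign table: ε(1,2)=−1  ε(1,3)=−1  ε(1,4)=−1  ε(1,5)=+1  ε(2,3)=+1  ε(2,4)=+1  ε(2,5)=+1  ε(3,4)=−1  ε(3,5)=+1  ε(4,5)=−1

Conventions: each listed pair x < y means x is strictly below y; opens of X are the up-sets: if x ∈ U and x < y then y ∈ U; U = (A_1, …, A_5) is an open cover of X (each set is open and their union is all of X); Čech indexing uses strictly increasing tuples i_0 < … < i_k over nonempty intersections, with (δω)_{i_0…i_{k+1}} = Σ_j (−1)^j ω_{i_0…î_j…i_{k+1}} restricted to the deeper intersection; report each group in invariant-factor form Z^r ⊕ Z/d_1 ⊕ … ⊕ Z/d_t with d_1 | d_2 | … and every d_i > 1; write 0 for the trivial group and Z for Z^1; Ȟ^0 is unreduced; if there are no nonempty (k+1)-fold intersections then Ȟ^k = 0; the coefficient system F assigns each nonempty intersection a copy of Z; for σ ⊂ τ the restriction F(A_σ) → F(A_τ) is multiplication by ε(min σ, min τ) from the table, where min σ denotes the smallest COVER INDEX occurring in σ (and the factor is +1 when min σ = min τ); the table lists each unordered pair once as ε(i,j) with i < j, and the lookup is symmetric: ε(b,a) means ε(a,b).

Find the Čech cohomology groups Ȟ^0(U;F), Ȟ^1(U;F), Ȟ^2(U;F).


nonempty overlaps:
  A12={p5,p6} A13={p8} A14={p3,p9} A15={p7} A23={p1,p4} A45={p2}
C dims 5,6; δ0: rk 4, SNF 1^4
degree 0: 5−4−0 = 1 → Ȟ^0 ≅ Z
degree 1: 6−0−4 = 2 → Ȟ^1 ≅ Z^2
degree 2: 0−0−0 = 0 → Ȟ^2 ≅ 0

Ȟ^0(U;F) ≅ Z, Ȟ^1(U;F) ≅ Z^2 and Ȟ^2(U;F) ≅ 0


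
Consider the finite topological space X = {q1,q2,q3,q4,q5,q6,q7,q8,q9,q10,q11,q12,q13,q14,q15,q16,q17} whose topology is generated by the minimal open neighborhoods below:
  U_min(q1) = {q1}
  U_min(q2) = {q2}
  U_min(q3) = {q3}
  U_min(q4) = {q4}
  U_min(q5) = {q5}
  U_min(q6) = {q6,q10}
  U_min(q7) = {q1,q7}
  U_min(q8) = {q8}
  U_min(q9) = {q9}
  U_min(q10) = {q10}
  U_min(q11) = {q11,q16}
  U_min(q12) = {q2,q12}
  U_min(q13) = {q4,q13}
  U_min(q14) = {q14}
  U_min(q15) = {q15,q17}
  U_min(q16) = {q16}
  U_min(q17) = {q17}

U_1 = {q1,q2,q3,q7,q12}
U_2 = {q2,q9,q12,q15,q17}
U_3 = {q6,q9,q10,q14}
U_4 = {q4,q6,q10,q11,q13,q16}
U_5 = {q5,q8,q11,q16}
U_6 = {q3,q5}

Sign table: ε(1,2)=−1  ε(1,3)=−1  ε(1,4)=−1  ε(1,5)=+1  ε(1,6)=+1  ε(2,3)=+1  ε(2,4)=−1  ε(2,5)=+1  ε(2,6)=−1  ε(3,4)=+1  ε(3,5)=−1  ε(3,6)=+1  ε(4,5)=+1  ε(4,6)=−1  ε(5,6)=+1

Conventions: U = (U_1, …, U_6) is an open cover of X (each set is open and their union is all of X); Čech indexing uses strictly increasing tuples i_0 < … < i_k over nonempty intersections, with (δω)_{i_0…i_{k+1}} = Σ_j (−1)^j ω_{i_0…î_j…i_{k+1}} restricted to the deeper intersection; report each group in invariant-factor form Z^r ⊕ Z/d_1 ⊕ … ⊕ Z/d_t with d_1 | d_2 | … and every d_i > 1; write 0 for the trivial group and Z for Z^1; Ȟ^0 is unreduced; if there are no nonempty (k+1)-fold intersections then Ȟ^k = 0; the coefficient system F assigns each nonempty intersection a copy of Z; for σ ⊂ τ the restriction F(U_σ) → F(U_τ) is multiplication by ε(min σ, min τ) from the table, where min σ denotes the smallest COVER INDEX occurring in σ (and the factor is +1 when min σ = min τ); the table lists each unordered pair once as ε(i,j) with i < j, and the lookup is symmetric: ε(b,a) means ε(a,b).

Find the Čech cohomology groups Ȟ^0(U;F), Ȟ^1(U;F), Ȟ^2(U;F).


cover nerve:
  U12={q2,q12} U16={q3} U23={q9} U34={q6,q10} U45={q11,q16} U56={q5}
C dims 6,6; δ0: rk 6, SNF 1^5·2
Ȟ^0: (6−6)−0=0 ⇒ 0
Ȟ^1: (6−0)−6=0 plus torsion [2] ⇒ Z/2
Ȟ^2: (0−0)−0=0 ⇒ 0

Ȟ^0 ≅ 0, Ȟ^1 ≅ Z/2, Ȟ^2 ≅ 0


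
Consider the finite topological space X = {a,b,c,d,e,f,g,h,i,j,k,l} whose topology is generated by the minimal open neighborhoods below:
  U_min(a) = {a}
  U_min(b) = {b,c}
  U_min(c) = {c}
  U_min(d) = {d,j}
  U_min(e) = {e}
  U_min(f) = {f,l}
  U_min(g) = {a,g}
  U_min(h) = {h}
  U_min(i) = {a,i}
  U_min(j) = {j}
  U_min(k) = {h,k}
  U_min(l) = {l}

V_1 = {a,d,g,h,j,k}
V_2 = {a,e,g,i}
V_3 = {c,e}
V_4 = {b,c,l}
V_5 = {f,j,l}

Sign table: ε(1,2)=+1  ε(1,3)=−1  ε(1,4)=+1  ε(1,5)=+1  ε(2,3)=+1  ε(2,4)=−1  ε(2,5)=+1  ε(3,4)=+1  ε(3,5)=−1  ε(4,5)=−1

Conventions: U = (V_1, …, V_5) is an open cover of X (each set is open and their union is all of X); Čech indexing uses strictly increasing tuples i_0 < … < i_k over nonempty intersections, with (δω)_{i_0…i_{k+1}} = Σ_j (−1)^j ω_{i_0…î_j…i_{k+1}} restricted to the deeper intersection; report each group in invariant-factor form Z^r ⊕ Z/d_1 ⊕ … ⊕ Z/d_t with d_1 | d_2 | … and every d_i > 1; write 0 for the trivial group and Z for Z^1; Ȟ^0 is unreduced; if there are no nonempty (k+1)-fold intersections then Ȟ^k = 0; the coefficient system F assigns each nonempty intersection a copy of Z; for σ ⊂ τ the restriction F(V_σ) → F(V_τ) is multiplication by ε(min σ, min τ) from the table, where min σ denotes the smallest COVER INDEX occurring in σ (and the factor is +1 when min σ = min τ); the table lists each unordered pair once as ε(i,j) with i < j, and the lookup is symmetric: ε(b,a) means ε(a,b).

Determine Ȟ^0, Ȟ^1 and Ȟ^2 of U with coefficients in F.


intersection data:
  V12={a,g} V15={j} V23={e} V34={c} V45={l}
C dims 5,5; δ0: rk 5, SNF 1^4·2
Ȟ^0 = (5 − 5) − 0 = 0, so Ȟ^0 ≅ 0
Ȟ^1 = (5 − 0) − 5 = 0 plus torsion [2], so Ȟ^1 ≅ Z/2
Ȟ^2 = (0 − 0) − 0 = 0, so Ȟ^2 ≅ 0

Ȟ^0(U;F) ≅ 0, Ȟ^1(U;F) ≅ Z/2, Ȟ^2(U;F) ≅ 0


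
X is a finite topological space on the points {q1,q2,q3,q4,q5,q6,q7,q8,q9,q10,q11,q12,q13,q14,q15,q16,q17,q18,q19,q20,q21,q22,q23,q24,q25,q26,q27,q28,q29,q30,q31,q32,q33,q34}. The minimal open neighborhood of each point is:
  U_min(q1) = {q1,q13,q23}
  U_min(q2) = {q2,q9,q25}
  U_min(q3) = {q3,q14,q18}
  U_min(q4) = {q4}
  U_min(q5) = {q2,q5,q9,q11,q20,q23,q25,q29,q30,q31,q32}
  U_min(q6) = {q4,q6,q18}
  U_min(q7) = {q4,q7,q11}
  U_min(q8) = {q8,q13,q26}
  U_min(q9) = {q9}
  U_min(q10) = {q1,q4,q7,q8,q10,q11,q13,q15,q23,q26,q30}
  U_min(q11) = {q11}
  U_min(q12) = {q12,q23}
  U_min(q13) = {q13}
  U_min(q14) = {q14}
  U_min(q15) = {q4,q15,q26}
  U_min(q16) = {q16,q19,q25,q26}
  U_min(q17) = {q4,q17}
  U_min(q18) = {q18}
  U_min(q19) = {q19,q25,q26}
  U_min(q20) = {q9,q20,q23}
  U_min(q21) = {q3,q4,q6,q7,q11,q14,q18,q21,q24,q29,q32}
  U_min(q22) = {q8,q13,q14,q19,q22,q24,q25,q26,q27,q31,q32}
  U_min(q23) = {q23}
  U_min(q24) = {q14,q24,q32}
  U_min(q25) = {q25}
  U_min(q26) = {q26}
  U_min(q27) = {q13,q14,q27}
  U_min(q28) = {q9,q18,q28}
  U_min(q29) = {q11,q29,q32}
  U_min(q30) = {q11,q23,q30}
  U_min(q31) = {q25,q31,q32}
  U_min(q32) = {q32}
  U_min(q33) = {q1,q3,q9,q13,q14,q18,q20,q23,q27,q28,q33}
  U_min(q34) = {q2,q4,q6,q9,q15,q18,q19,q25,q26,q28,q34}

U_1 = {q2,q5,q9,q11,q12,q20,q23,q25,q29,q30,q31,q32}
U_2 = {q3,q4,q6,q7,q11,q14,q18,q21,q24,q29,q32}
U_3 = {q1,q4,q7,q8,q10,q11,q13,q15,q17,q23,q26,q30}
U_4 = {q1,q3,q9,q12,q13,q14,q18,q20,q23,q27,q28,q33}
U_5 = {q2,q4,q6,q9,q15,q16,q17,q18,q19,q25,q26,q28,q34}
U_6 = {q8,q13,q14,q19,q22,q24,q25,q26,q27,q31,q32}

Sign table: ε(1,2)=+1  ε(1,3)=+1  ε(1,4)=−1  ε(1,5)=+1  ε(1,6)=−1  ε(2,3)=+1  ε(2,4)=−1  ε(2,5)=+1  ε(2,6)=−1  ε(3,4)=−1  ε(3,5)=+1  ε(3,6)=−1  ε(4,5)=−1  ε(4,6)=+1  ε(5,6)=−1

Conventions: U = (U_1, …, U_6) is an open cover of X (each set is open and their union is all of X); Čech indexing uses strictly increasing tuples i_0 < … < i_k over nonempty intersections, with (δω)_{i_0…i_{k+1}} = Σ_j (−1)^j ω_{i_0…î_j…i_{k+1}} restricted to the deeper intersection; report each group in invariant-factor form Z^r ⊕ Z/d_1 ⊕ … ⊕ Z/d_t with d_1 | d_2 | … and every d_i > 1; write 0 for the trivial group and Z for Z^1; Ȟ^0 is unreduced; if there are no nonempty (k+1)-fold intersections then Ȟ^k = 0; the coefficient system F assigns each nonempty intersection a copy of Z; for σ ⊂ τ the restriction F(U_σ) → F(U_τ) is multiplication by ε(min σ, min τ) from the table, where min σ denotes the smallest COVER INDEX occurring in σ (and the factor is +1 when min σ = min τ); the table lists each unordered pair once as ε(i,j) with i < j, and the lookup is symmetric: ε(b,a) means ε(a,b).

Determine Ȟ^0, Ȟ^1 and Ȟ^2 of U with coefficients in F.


Ȟ^0(U;F) ≅ Z,  Ȟ^1(U;F) ≅ 0,  Ȟ^2(U;F) ≅ Z/2

nerve simplices:
  U12={q11,q29,q32} U13={q11,q23,q30} U14={q9,q12,q20,q23} U15={q2,q9,q25} U16={q25,q31,q32} U23={q4,q7,q11} U24={q3,q14,q18} U25={q4,q6,q18} U26={q14,q24,q32} U34={q1,q13,q23} U35={q4,q15,q17,q26} U36={q8,q13,q26} U45={q9,q18,q28} U46={q13,q14,q27} U56={q19,q25,q26}
  U123={q11} U126={q32} U134={q23} U145={q9} U156={q25} U235={q4} U245={q18} U246={q14} U346={q13} U356={q26}
C dims 6,15,10; δ0: rk 5, SNF 1^5; δ1: rk 10, SNF 1^9·2
degree 0: 6−5−0 = 1 → Ȟ^0 ≅ Z
degree 1: 15−10−5 = 0 → Ȟ^1 ≅ 0
degree 2: 10−0−10 = 0 plus torsion [2] → Ȟ^2 ≅ Z/2


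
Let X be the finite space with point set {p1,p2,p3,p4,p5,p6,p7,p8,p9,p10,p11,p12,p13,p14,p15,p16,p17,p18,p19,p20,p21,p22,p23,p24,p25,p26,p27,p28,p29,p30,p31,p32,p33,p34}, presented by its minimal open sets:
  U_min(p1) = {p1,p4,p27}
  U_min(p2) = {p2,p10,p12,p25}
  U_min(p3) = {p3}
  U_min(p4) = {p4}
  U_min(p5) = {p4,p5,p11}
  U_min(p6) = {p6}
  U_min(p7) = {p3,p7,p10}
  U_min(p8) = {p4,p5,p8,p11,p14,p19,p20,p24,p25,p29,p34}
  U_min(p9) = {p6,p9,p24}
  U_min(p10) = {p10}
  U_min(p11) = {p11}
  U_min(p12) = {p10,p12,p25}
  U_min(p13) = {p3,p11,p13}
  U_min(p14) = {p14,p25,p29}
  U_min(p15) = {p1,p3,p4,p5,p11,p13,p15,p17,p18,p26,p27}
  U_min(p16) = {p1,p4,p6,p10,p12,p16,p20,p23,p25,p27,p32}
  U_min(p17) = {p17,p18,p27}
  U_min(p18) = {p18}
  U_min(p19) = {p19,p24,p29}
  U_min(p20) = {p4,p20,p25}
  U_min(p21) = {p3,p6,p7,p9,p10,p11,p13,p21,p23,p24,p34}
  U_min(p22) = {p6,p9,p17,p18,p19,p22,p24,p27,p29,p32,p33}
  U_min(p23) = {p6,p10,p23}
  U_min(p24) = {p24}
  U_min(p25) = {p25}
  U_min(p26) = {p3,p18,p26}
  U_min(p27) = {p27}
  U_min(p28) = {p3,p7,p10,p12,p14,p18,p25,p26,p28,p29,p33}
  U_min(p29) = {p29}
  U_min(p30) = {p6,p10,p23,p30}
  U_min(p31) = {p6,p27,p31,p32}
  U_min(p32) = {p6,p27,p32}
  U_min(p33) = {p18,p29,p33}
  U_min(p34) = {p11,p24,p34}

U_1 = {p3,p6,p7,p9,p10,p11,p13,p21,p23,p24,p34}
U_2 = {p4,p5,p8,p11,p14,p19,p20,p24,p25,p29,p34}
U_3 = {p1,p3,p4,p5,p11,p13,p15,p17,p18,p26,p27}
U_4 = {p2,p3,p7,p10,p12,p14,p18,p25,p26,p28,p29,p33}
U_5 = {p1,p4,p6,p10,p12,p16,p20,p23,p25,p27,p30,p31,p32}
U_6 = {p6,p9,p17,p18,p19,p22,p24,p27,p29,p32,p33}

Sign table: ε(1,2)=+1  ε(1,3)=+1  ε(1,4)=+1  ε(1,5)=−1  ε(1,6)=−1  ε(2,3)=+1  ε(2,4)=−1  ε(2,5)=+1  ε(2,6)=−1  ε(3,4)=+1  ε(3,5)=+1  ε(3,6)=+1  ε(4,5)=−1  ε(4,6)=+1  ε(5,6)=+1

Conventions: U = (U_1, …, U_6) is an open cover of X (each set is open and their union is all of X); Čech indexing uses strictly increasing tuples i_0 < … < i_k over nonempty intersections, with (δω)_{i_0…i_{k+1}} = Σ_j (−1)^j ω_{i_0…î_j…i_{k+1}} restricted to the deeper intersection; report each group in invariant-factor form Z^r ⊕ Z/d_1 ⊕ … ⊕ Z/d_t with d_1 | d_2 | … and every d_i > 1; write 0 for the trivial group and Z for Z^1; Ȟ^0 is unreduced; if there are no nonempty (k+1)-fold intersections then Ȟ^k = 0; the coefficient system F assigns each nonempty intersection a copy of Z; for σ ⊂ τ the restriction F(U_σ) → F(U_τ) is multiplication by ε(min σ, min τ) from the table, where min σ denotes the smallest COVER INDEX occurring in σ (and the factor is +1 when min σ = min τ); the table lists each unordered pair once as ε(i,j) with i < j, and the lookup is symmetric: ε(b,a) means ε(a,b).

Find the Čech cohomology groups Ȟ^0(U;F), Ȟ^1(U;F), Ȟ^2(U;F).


nerve simplices:
  U12={p11,p24,p34} U13={p3,p11,p13} U14={p3,p7,p10} U15={p6,p10,p23} U16={p6,p9,p24} U23={p4,p5,p11} U24={p14,p25,p29} U25={p4,p20,p25} U26={p19,p24,p29} U34={p3,p18,p26} U35={p1,p4,p27} U36={p17,p18,p27} U45={p10,p12,p25} U46={p18,p29,p33} U56={p6,p27,p32}
  U123={p11} U126={p24} U134={p3} U145={p10} U156={p6} U235={p4} U245={p25} U246={p29} U346={p18} U356={p27}
C dims 6,15,10; δ0: rk 6, SNF 1^5·2; δ1: rk 9, SNF 1^9
degree 0: 6−6−0 = 0 → Ȟ^0 ≅ 0
degree 1: 15−9−6 = 0 plus torsion [2] → Ȟ^1 ≅ Z/2
degree 2: 10−0−9 = 1 → Ȟ^2 ≅ Z

Ȟ^0 ≅ 0, Ȟ^1 ≅ Z/2, Ȟ^2 ≅ Z


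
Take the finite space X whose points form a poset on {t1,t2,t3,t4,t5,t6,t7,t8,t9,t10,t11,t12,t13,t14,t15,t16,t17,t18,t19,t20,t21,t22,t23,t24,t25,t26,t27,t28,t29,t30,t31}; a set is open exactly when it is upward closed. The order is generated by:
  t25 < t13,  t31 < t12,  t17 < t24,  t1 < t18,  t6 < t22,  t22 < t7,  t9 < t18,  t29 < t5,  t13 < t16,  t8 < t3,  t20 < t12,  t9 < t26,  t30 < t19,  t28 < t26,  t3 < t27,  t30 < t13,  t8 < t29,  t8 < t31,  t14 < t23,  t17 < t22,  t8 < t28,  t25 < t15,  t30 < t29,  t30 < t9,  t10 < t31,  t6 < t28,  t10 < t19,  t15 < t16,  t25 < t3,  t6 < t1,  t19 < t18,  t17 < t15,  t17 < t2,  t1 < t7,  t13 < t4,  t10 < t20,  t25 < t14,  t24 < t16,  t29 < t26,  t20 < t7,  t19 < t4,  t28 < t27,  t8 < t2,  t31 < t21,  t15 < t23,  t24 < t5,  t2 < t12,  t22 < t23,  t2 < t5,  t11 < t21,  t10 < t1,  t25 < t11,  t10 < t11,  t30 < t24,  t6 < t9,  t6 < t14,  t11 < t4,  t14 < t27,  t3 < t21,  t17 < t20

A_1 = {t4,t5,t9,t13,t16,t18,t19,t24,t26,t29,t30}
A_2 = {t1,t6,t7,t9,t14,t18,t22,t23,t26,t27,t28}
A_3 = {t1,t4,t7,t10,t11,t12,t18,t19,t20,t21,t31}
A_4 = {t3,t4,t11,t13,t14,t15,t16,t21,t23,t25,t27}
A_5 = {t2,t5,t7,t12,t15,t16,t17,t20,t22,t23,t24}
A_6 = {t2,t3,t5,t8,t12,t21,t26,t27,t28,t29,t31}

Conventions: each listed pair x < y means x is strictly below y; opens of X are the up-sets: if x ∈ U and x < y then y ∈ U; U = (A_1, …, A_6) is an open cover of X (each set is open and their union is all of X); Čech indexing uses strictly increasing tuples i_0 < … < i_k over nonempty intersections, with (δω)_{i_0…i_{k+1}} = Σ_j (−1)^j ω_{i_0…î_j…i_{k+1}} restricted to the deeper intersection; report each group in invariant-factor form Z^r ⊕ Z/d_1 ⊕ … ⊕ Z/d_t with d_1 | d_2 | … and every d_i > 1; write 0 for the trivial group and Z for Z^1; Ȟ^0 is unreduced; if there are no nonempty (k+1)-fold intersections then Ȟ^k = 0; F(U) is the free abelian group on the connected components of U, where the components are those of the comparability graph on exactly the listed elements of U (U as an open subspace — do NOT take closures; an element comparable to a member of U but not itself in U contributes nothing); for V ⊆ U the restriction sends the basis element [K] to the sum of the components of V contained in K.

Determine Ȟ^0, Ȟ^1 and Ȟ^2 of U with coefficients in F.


Ȟ^0 = Z; Ȟ^1 = 0; Ȟ^2 = Z/2

intersection data:
  A12={t9,t18,t26} A13={t4,t18,t19} A14={t4,t13,t16} A15={t5,t16,t24} A16={t5,t26,t29} A23={t1,t7,t18} A24={t14,t23,t27} A25={t7,t22,t23} A26={t26,t27,t28} A34={t4,t11,t21} A35={t7,t12,t20} A36={t12,t21,t31} A45={t15,t16,t23} A46={t3,t21,t27} A56={t2,t5,t12}
  A123={t18} A126={t26} A134={t4} A145={t16} A156={t5} A235={t7} A245={t23} A246={t27} A346={t21} A356={t12}
components per intersection:
  A1: {t4,t5,t9,t13,t16,t18,t19,t24,t26,t29,t30}
  A2: {t1,t6,t7,t9,t14,t18,t22,t23,t26,t27,t28}
  A3: {t1,t4,t7,t10,t11,t12,t18,t19,t20,t21,t31}
  A4: {t3,t4,t11,t13,t14,t15,t16,t21,t23,t25,t27}
  A5: {t2,t5,t7,t12,t15,t16,t17,t20,t22,t23,t24}
  A6: {t2,t3,t5,t8,t12,t21,t26,t27,t28,t29,t31}
  A12: {t9,t18,t26}
  A13: {t4,t18,t19}
  A14: {t4,t13,t16}
  A15: {t5,t16,t24}
  A16: {t5,t26,t29}
  A23: {t1,t7,t18}
  A24: {t14,t23,t27}
  A25: {t7,t22,t23}
  A26: {t26,t27,t28}
  A34: {t4,t11,t21}
  A35: {t7,t12,t20}
  A36: {t12,t21,t31}
  A45: {t15,t16,t23}
  A46: {t3,t21,t27}
  A56: {t2,t5,t12}
  A123: {t18}
  A126: {t26}
  A134: {t4}
  A145: {t16}
  A156: {t5}
  A235: {t7}
  A245: {t23}
  A246: {t27}
  A346: {t21}
  A356: {t12}
C dims 6,15,10; δ0: rk 5, SNF 1^5; δ1: rk 10, SNF 1^9·2
Ȟ^0 = (6 − 5) − 0 = 1, so Ȟ^0 ≅ Z
Ȟ^1 = (15 − 10) − 5 = 0, so Ȟ^1 ≅ 0
Ȟ^2 = (10 − 0) − 10 = 0 plus torsion [2], so Ȟ^2 ≅ Z/2


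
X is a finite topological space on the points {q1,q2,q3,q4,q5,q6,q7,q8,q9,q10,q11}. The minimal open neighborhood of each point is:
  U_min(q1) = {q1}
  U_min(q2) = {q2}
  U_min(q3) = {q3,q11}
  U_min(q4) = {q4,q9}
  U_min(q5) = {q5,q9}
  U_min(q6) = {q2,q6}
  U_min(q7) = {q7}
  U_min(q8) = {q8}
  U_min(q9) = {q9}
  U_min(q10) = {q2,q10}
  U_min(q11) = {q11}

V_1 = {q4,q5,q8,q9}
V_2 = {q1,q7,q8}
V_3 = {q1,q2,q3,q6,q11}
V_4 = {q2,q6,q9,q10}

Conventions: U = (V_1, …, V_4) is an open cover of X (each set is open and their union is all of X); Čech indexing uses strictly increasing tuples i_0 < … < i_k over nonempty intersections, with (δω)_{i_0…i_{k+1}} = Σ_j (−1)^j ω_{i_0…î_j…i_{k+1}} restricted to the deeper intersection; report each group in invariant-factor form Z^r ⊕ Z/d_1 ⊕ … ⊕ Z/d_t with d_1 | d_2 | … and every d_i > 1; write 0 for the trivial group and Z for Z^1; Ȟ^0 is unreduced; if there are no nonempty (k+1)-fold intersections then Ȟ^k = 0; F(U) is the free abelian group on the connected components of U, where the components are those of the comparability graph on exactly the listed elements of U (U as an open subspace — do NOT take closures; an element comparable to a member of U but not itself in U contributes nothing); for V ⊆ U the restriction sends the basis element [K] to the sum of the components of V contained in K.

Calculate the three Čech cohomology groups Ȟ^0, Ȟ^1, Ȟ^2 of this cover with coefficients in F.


nerve simplices:
  V12={q8} V14={q9} V23={q1} V34={q2,q6}
components per intersection:
  V1: {q4,q5,q9} {q8}
  V2: {q1} {q7} {q8}
  V3: {q1} {q2,q6} {q3,q11}
  V4: {q2,q6,q10} {q9}
  V12: {q8}
  V14: {q9}
  V23: {q1}
  V34: {q2,q6}
C dims 10,4; δ0: rk 4, SNF 1^4
degree 0: 10−4−0 = 6 → Ȟ^0 ≅ Z^6
degree 1: 4−0−4 = 0 → Ȟ^1 ≅ 0
degree 2: 0−0−0 = 0 → Ȟ^2 ≅ 0

Ȟ^0 ≅ Z^6; Ȟ^1 ≅ 0; Ȟ^2 ≅ 0


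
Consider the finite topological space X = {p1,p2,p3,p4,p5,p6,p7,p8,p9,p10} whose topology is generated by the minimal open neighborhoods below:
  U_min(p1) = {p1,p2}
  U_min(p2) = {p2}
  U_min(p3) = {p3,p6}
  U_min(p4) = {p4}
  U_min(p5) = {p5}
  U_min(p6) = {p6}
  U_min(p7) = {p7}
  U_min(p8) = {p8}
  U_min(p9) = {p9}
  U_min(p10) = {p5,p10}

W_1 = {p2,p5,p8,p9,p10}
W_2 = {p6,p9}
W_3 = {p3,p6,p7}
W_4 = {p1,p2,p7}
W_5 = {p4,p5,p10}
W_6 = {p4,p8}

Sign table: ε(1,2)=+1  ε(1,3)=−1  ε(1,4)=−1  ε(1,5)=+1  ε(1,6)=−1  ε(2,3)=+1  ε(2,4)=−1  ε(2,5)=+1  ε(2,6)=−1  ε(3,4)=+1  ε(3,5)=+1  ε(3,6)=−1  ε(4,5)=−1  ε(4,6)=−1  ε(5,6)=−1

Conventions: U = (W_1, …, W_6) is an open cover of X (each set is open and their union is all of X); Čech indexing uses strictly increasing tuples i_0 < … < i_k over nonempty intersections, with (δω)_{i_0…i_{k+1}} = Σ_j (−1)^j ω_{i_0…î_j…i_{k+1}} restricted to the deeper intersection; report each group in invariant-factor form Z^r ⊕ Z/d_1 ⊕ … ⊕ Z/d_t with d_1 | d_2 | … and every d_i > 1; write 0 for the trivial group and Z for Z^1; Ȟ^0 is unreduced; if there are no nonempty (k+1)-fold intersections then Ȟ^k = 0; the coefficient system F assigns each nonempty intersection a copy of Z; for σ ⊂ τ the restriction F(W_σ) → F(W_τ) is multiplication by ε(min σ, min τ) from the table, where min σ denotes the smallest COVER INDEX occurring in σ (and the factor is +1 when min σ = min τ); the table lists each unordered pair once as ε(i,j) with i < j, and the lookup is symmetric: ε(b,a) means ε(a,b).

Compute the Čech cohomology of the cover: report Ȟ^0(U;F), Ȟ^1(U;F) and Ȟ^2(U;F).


Ȟ^0(U;F) ≅ 0,  Ȟ^1(U;F) ≅ Z ⊕ Z/2,  Ȟ^2(U;F) ≅ 0

nonempty intersections:
  W12={p9} W14={p2} W15={p5,p10} W16={p8} W23={p6} W34={p7} W56={p4}
C dims 6,7; δ0: rk 6, SNF 1^5·2
Ȟ^0: (6−6)−0=0 ⇒ 0
Ȟ^1: (7−0)−6=1 plus torsion [2] ⇒ Z ⊕ Z/2
Ȟ^2: (0−0)−0=0 ⇒ 0


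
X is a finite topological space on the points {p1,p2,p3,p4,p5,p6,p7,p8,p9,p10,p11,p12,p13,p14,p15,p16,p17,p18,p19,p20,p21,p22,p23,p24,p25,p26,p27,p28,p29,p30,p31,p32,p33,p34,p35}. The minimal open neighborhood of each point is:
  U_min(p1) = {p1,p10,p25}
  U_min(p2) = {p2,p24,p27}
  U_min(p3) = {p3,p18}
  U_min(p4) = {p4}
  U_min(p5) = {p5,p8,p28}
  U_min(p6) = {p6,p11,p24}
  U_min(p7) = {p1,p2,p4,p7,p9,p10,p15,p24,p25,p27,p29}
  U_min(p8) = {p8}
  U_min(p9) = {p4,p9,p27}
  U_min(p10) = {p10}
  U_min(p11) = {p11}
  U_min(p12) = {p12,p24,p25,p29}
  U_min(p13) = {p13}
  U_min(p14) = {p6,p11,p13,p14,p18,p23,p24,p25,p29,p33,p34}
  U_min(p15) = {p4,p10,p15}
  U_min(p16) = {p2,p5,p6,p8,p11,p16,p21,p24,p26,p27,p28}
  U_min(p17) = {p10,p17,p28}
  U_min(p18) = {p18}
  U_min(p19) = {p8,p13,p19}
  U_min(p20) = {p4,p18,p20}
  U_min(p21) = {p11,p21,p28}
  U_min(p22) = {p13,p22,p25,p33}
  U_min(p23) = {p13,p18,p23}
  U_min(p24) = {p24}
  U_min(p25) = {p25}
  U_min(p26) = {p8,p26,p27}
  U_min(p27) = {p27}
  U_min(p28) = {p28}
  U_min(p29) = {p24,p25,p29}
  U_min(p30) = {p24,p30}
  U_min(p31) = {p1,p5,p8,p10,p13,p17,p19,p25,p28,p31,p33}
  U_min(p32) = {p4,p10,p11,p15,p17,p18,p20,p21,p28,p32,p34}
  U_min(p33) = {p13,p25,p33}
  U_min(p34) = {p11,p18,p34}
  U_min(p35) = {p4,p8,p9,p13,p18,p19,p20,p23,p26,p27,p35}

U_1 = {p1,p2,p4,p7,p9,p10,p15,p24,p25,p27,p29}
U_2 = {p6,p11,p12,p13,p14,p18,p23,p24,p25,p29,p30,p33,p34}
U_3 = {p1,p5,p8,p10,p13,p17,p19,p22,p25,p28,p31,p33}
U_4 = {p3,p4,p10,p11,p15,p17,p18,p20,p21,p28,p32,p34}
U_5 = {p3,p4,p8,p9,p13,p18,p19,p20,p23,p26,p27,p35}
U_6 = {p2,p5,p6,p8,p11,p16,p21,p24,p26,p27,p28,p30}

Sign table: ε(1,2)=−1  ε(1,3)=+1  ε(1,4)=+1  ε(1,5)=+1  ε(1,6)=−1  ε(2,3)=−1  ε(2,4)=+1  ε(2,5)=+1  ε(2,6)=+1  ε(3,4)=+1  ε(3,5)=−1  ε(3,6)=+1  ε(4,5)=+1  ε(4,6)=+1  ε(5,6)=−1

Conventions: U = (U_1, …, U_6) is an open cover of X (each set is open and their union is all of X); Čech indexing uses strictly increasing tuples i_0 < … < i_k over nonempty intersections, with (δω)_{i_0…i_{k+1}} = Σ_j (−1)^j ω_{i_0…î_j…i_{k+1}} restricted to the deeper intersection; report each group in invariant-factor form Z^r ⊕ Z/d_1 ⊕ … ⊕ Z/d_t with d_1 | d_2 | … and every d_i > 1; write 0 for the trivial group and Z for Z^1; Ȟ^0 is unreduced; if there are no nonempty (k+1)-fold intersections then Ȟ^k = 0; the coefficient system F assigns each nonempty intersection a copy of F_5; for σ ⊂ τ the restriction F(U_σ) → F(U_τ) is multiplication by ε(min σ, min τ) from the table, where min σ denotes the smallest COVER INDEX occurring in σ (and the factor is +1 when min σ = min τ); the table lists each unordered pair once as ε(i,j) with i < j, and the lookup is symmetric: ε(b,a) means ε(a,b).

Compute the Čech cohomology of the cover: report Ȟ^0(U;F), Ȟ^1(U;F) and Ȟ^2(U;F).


nerve simplices:
  U12={p24,p25,p29} U13={p1,p10,p25} U14={p4,p10,p15} U15={p4,p9,p27} U16={p2,p24,p27} U23={p13,p25,p33} U24={p11,p18,p34} U25={p13,p18,p23} U26={p6,p11,p24,p30} U34={p10,p17,p28} U35={p8,p13,p19} U36={p5,p8,p28} U45={p3,p4,p18,p20} U46={p11,p21,p28} U56={p8,p26,p27}
  U123={p25} U126={p24} U134={p10} U145={p4} U156={p27} U235={p13} U245={p18} U246={p11} U346={p28} U356={p8}
C dims 6,15,10; δ0: rk_F5 6; δ1: rk_F5 9
degree 0: 6−6−0 = 0 → Ȟ^0 ≅ 0
degree 1: 15−9−6 = 0 → Ȟ^1 ≅ 0
degree 2: 10−0−9 = 1 → Ȟ^2 ≅ Z/5

Ȟ^0(U;F) ≅ 0; Ȟ^1(U;F) ≅ 0; Ȟ^2(U;F) ≅ Z/5


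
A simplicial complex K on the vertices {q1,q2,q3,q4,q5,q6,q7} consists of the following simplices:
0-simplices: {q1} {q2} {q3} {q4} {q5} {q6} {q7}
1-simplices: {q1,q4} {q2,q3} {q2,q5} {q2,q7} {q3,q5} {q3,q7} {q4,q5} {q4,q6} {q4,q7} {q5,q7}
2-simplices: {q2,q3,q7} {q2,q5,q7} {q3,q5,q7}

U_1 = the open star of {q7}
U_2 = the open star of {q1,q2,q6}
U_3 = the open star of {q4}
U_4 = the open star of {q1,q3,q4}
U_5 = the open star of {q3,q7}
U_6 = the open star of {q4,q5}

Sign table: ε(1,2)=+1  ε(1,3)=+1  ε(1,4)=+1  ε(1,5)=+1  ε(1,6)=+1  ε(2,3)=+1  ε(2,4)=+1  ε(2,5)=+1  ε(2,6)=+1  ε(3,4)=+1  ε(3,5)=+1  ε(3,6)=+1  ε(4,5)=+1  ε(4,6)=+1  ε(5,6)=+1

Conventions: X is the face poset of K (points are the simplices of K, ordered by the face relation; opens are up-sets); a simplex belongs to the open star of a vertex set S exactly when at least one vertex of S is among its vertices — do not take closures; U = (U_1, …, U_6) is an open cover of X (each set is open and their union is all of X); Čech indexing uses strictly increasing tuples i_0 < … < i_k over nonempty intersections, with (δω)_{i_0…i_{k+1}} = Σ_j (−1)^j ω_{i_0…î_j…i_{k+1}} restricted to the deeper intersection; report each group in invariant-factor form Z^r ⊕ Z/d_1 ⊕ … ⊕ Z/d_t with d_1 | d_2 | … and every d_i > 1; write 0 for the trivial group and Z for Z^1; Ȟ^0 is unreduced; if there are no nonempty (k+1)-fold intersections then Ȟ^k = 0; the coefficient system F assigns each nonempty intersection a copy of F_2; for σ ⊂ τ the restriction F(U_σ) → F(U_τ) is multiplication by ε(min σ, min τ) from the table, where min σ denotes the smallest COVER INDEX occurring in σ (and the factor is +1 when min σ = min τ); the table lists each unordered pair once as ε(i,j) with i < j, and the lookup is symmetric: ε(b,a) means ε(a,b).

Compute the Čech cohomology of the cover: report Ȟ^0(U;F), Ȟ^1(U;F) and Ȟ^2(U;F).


nonempty intersections:
  U1={{q7},{q2,q7},{q3,q7},{q4,q7},{q5,q7},{q2,q3,q7},{q2,q5,q7},{q3,q5,q7}} U2={{q1},{q2},{q6},{q1,q4},{q2,q3},{q2,q5},{q2,q7},{q4,q6},{q2,q3,q7},{q2,q5,q7}} U3={{q4},{q1,q4},{q4,q5},{q4,q6},{q4,q7}} U4={{q1},{q3},{q4},{q1,q4},{q2,q3},{q3,q5},{q3,q7},{q4,q5},{q4,q6},{q4,q7},{q2,q3,q7},{q3,q5,q7}} U5={{q3},{q7},{q2,q3},{q2,q7},{q3,q5},{q3,q7},{q4,q7},{q5,q7},{q2,q3,q7},{q2,q5,q7},{q3,q5,q7}} U6={{q4},{q5},{q1,q4},{q2,q5},{q3,q5},{q4,q5},{q4,q6},{q4,q7},{q5,q7},{q2,q5,q7},{q3,q5,q7}}
  U12={{q2,q7},{q2,q3,q7},{q2,q5,q7}} U13={{q4,q7}} U14={{q3,q7},{q4,q7},{q2,q3,q7},{q3,q5,q7}} U15={{q7},{q2,q7},{q3,q7},{q4,q7},{q5,q7},{q2,q3,q7},{q2,q5,q7},{q3,q5,q7}} U16={{q4,q7},{q5,q7},{q2,q5,q7},{q3,q5,q7}} U23={{q1,q4},{q4,q6}} U24={{q1},{q1,q4},{q2,q3},{q4,q6},{q2,q3,q7}} U25={{q2,q3},{q2,q7},{q2,q3,q7},{q2,q5,q7}} U26={{q1,q4},{q2,q5},{q4,q6},{q2,q5,q7}} U34={{q4},{q1,q4},{q4,q5},{q4,q6},{q4,q7}} U35={{q4,q7}} U36={{q4},{q1,q4},{q4,q5},{q4,q6},{q4,q7}} U45={{q3},{q2,q3},{q3,q5},{q3,q7},{q4,q7},{q2,q3,q7},{q3,q5,q7}} U46={{q4},{q1,q4},{q3,q5},{q4,q5},{q4,q6},{q4,q7},{q3,q5,q7}} U56={{q3,q5},{q4,q7},{q5,q7},{q2,q5,q7},{q3,q5,q7}}
  U124={{q2,q3,q7}} U125={{q2,q7},{q2,q3,q7},{q2,q5,q7}} U126={{q2,q5,q7}} U134={{q4,q7}} U135={{q4,q7}} U136={{q4,q7}} U145={{q3,q7},{q4,q7},{q2,q3,q7},{q3,q5,q7}} U146={{q4,q7},{q3,q5,q7}} U156={{q4,q7},{q5,q7},{q2,q5,q7},{q3,q5,q7}} U234={{q1,q4},{q4,q6}} U236={{q1,q4},{q4,q6}} U245={{q2,q3},{q2,q3,q7}} U246={{q1,q4},{q4,q6}} U256={{q2,q5,q7}} U345={{q4,q7}} U346={{q4},{q1,q4},{q4,q5},{q4,q6},{q4,q7}} U356={{q4,q7}} U456={{q3,q5},{q4,q7},{q3,q5,q7}}
  U1245={{q2,q3,q7}} U1256={{q2,q5,q7}} U1345={{q4,q7}} U1346={{q4,q7}} U1356={{q4,q7}} U1456={{q4,q7},{q3,q5,q7}} U2346={{q1,q4},{q4,q6}} U3456={{q4,q7}}
  U13456={{q4,q7}}
C dims 6,15,18,8; δ0: rk_F2 5; δ1: rk_F2 10; δ2: rk_F2 7
Ȟ^0: (6−5)−0=1 ⇒ Z/2
Ȟ^1: (15−10)−5=0 ⇒ 0
Ȟ^2: (18−7)−10=1 ⇒ Z/2

Ȟ^0 ≅ Z/2; Ȟ^1 ≅ 0; Ȟ^2 ≅ Z/2


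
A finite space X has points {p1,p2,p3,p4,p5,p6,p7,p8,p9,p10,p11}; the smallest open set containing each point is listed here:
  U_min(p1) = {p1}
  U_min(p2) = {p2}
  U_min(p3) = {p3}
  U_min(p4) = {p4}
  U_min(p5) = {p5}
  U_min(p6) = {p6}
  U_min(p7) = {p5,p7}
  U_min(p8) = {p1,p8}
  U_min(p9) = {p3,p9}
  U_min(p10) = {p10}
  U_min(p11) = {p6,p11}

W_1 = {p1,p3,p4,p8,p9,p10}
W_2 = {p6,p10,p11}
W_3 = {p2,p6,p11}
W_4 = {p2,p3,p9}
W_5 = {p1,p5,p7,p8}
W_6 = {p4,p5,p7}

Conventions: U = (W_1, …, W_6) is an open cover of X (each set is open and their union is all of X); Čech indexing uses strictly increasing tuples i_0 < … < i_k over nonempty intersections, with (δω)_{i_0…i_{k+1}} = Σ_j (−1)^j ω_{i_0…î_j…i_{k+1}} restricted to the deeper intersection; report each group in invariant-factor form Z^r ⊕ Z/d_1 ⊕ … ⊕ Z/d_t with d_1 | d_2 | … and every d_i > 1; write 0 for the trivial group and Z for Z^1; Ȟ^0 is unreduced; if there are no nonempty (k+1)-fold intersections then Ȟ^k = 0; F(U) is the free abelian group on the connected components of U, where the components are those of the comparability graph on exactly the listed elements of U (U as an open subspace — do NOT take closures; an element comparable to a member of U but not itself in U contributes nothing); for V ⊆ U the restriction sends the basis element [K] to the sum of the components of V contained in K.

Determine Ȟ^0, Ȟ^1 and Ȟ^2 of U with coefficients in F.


Ȟ^0(U;F) ≅ Z^7; Ȟ^1(U;F) ≅ 0; Ȟ^2(U;F) ≅ 0

nonempty intersections:
  W12={p10} W14={p3,p9} W15={p1,p8} W16={p4} W23={p6,p11} W34={p2} W56={p5,p7}
components per intersection:
  W1: {p1,p8} {p3,p9} {p4} {p10}
  W2: {p6,p11} {p10}
  W3: {p2} {p6,p11}
  W4: {p2} {p3,p9}
  W5: {p1,p8} {p5,p7}
  W6: {p4} {p5,p7}
  W12: {p10}
  W14: {p3,p9}
  W15: {p1,p8}
  W16: {p4}
  W23: {p6,p11}
  W34: {p2}
  W56: {p5,p7}
C dims 14,7; δ0: rk 7, SNF 1^7
Ȟ^0: (14−7)−0=7 ⇒ Z^7
Ȟ^1: (7−0)−7=0 ⇒ 0
Ȟ^2: (0−0)−0=0 ⇒ 0


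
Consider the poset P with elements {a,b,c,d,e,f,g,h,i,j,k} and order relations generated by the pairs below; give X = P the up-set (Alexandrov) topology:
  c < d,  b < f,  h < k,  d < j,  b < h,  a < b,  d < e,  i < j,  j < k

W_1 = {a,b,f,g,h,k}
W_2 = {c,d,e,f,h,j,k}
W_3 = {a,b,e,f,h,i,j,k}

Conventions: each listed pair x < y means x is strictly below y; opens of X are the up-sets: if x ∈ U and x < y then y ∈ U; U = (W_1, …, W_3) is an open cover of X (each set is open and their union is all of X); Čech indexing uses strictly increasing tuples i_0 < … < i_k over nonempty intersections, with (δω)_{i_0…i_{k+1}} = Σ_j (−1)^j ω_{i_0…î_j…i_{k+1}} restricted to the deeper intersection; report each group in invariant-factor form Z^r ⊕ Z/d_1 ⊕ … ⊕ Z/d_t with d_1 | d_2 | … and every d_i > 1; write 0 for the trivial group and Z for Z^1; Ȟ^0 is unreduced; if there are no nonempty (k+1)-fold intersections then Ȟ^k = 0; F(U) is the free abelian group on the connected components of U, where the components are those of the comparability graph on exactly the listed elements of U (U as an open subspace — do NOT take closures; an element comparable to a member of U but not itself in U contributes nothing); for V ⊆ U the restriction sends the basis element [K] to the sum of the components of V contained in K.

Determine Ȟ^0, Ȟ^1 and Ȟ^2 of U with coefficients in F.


intersection data:
  W12={f,h,k} W13={a,b,f,h,k} W23={e,f,h,j,k}
  W123={f,h,k}
components per intersection:
  W1: {a,b,f,h,k} {g}
  W2: {c,d,e,h,j,k} {f}
  W3: {a,b,f,h,i,j,k} {e}
  W12: {f} {h,k}
  W13: {a,b,f,h,k}
  W23: {e} {f} {h,j,k}
  W123: {f} {h,k}
C dims 6,6,2; δ0: rk 4, SNF 1^4; δ1: rk 2, SNF 1^2
Ȟ^0 = (6 − 4) − 0 = 2, so Ȟ^0 ≅ Z^2
Ȟ^1 = (6 − 2) − 4 = 0, so Ȟ^1 ≅ 0
Ȟ^2 = (2 − 0) − 2 = 0, so Ȟ^2 ≅ 0

Ȟ^0 = Z^2, Ȟ^1 = 0, Ȟ^2 = 0


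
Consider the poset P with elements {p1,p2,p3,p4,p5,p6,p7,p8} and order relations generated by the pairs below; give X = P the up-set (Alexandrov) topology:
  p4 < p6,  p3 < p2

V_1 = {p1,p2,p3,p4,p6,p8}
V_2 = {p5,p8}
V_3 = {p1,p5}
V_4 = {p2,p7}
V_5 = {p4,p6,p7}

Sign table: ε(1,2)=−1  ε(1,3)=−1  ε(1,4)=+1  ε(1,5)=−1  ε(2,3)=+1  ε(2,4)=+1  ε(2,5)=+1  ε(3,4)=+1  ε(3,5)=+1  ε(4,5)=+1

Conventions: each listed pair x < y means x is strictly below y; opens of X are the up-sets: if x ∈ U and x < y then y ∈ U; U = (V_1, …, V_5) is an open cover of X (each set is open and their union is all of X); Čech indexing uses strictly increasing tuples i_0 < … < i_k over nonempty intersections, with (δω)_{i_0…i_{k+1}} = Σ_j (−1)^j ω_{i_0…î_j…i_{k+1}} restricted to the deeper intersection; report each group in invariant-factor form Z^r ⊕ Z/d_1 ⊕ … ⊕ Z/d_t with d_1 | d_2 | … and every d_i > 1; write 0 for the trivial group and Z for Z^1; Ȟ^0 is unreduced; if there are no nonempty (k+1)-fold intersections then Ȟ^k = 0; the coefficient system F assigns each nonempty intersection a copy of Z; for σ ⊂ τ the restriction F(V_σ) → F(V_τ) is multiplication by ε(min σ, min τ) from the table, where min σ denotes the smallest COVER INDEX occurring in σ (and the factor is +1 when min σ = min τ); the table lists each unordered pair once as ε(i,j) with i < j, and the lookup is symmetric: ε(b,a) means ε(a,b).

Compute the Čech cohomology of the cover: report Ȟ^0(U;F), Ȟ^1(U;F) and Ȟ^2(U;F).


nonempty intersections:
  V12={p8} V13={p1} V14={p2} V15={p4,p6} V23={p5} V45={p7}
C dims 5,6; δ0: rk 5, SNF 1^4·2
Ȟ^0: (5−5)−0=0 ⇒ 0
Ȟ^1: (6−0)−5=1 plus torsion [2] ⇒ Z ⊕ Z/2
Ȟ^2: (0−0)−0=0 ⇒ 0

Ȟ^0(U;F) ≅ 0,  Ȟ^1(U;F) ≅ Z ⊕ Z/2,  Ȟ^2(U;F) ≅ 0


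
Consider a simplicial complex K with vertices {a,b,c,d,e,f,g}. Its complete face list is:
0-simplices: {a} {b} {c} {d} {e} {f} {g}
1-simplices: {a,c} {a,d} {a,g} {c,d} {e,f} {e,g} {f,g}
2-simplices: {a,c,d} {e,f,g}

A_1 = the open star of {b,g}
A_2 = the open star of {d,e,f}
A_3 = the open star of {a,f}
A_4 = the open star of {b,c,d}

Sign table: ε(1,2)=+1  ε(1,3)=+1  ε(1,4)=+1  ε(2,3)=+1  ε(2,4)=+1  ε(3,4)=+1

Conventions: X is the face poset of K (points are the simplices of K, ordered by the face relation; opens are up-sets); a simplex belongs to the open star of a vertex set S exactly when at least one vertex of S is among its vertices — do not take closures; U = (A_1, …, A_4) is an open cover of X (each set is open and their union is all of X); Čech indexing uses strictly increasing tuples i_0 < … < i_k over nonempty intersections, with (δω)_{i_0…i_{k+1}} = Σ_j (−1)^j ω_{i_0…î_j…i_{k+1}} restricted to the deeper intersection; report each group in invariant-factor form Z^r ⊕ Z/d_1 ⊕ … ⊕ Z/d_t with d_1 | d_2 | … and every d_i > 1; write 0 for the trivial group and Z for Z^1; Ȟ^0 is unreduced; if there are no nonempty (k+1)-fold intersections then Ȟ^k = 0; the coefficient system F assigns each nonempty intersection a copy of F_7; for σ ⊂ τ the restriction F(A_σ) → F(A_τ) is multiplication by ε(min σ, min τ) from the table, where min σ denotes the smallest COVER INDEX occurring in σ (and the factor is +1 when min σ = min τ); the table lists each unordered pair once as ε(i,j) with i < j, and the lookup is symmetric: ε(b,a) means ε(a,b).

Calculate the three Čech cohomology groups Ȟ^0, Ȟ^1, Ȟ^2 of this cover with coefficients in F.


Ȟ^0(U;F) ≅ Z/7; Ȟ^1(U;F) ≅ Z/7; Ȟ^2(U;F) ≅ 0

nerve simplices:
  A1={{b},{g},{a,g},{e,g},{f,g},{e,f,g}} A2={{d},{e},{f},{a,d},{c,d},{e,f},{e,g},{f,g},{a,c,d},{e,f,g}} A3={{a},{f},{a,c},{a,d},{a,g},{e,f},{f,g},{a,c,d},{e,f,g}} A4={{b},{c},{d},{a,c},{a,d},{c,d},{a,c,d}}
  A12={{e,g},{f,g},{e,f,g}} A13={{a,g},{f,g},{e,f,g}} A14={{b}} A23={{f},{a,d},{e,f},{f,g},{a,c,d},{e,f,g}} A24={{d},{a,d},{c,d},{a,c,d}} A34={{a,c},{a,d},{a,c,d}}
  A123={{f,g},{e,f,g}} A234={{a,d},{a,c,d}}
C dims 4,6,2; δ0: rk_F7 3; δ1: rk_F7 2
degree 0: 4−3−0 = 1 → Ȟ^0 ≅ Z/7
degree 1: 6−2−3 = 1 → Ȟ^1 ≅ Z/7
degree 2: 2−0−2 = 0 → Ȟ^2 ≅ 0


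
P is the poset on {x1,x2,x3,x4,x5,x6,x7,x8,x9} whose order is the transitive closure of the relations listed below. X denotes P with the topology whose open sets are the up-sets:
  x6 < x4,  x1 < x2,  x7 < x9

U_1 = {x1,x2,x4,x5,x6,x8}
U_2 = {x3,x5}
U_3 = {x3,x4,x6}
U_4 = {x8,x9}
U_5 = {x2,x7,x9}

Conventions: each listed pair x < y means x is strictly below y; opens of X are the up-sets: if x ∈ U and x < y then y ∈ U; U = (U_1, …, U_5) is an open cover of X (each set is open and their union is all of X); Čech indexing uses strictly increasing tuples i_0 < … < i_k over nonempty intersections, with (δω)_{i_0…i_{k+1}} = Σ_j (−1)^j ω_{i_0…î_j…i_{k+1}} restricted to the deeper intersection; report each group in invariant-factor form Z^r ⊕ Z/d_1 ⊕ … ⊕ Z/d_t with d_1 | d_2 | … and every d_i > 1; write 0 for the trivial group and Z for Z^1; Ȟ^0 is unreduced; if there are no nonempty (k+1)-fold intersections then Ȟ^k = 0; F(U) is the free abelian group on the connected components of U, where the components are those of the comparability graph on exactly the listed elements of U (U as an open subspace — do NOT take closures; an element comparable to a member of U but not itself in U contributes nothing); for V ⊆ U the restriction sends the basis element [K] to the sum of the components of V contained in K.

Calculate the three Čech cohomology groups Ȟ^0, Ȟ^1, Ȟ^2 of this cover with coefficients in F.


intersection data:
  U12={x5} U13={x4,x6} U14={x8} U15={x2} U23={x3} U45={x9}
components per intersection:
  U1: {x1,x2} {x4,x6} {x5} {x8}
  U2: {x3} {x5}
  U3: {x3} {x4,x6}
  U4: {x8} {x9}
  U5: {x2} {x7,x9}
  U12: {x5}
  U13: {x4,x6}
  U14: {x8}
  U15: {x2}
  U23: {x3}
  U45: {x9}
C dims 12,6; δ0: rk 6, SNF 1^6
Ȟ^0 = (12 − 6) − 0 = 6, so Ȟ^0 ≅ Z^6
Ȟ^1 = (6 − 0) − 6 = 0, so Ȟ^1 ≅ 0
Ȟ^2 = (0 − 0) − 0 = 0, so Ȟ^2 ≅ 0

Ȟ^0 = Z^6; Ȟ^1 = 0; Ȟ^2 = 0


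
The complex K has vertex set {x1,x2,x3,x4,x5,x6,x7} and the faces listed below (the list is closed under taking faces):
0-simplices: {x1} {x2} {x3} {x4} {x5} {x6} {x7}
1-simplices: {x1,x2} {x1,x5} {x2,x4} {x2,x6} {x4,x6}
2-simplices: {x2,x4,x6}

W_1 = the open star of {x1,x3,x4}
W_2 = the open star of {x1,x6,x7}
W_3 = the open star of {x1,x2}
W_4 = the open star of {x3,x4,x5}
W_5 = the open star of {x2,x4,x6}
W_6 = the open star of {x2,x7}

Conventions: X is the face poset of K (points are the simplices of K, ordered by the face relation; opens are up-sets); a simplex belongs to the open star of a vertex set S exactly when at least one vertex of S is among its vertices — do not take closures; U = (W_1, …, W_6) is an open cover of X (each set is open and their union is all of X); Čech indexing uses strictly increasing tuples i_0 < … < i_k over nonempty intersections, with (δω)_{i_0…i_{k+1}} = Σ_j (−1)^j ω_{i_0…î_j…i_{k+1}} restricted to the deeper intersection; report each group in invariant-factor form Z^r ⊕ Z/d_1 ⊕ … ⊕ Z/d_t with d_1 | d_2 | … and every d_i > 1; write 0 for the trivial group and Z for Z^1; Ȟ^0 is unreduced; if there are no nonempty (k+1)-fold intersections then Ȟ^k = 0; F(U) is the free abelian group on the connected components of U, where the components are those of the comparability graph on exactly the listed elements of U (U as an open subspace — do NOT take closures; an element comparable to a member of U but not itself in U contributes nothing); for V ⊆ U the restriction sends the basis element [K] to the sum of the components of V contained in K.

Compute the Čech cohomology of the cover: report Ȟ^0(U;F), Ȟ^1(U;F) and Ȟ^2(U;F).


nerve simplices:
  W1={{x1},{x3},{x4},{x1,x2},{x1,x5},{x2,x4},{x4,x6},{x2,x4,x6}} W2={{x1},{x6},{x7},{x1,x2},{x1,x5},{x2,x6},{x4,x6},{x2,x4,x6}} W3={{x1},{x2},{x1,x2},{x1,x5},{x2,x4},{x2,x6},{x2,x4,x6}} W4={{x3},{x4},{x5},{x1,x5},{x2,x4},{x4,x6},{x2,x4,x6}} W5={{x2},{x4},{x6},{x1,x2},{x2,x4},{x2,x6},{x4,x6},{x2,x4,x6}} W6={{x2},{x7},{x1,x2},{x2,x4},{x2,x6},{x2,x4,x6}}
  W12={{x1},{x1,x2},{x1,x5},{x4,x6},{x2,x4,x6}} W13={{x1},{x1,x2},{x1,x5},{x2,x4},{x2,x4,x6}} W14={{x3},{x4},{x1,x5},{x2,x4},{x4,x6},{x2,x4,x6}} W15={{x4},{x1,x2},{x2,x4},{x4,x6},{x2,x4,x6}} W16={{x1,x2},{x2,x4},{x2,x4,x6}} W23={{x1},{x1,x2},{x1,x5},{x2,x6},{x2,x4,x6}} W24={{x1,x5},{x4,x6},{x2,x4,x6}} W25={{x6},{x1,x2},{x2,x6},{x4,x6},{x2,x4,x6}} W26={{x7},{x1,x2},{x2,x6},{x2,x4,x6}} W34={{x1,x5},{x2,x4},{x2,x4,x6}} W35={{x2},{x1,x2},{x2,x4},{x2,x6},{x2,x4,x6}} W36={{x2},{x1,x2},{x2,x4},{x2,x6},{x2,x4,x6}} W45={{x4},{x2,x4},{x4,x6},{x2,x4,x6}} W46={{x2,x4},{x2,x4,x6}} W56={{x2},{x1,x2},{x2,x4},{x2,x6},{x2,x4,x6}}
  W123={{x1},{x1,x2},{x1,x5},{x2,x4,x6}} W124={{x1,x5},{x4,x6},{x2,x4,x6}} W125={{x1,x2},{x4,x6},{x2,x4,x6}} W126={{x1,x2},{x2,x4,x6}} W134={{x1,x5},{x2,x4},{x2,x4,x6}} W135={{x1,x2},{x2,x4},{x2,x4,x6}} W136={{x1,x2},{x2,x4},{x2,x4,x6}} W145={{x4},{x2,x4},{x4,x6},{x2,x4,x6}} W146={{x2,x4},{x2,x4,x6}} W156={{x1,x2},{x2,x4},{x2,x4,x6}} W234={{x1,x5},{x2,x4,x6}} W235={{x1,x2},{x2,x6},{x2,x4,x6}} W236={{x1,x2},{x2,x6},{x2,x4,x6}} W245={{x4,x6},{x2,x4,x6}} W246={{x2,x4,x6}} W256={{x1,x2},{x2,x6},{x2,x4,x6}} W345={{x2,x4},{x2,x4,x6}} W346={{x2,x4},{x2,x4,x6}} W356={{x2},{x1,x2},{x2,x4},{x2,x6},{x2,x4,x6}} W456={{x2,x4},{x2,x4,x6}}
  W1234={{x1,x5},{x2,x4,x6}} W1235={{x1,x2},{x2,x4,x6}} W1236={{x1,x2},{x2,x4,x6}} W1245={{x4,x6},{x2,x4,x6}} W1246={{x2,x4,x6}} W1256={{x1,x2},{x2,x4,x6}} W1345={{x2,x4},{x2,x4,x6}} W1346={{x2,x4},{x2,x4,x6}} W1356={{x1,x2},{x2,x4},{x2,x4,x6}} W1456={{x2,x4},{x2,x4,x6}} W2345={{x2,x4,x6}} W2346={{x2,x4,x6}} W2356={{x1,x2},{x2,x6},{x2,x4,x6}} W2456={{x2,x4,x6}} W3456={{x2,x4},{x2,x4,x6}}
  W12345={{x2,x4,x6}} W12346={{x2,x4,x6}} W12356={{x1,x2},{x2,x4,x6}} W12456={{x2,x4,x6}} W13456={{x2,x4},{x2,x4,x6}} W23456={{x2,x4,x6}}
  W123456={{x2,x4,x6}}
components per intersection:
  W1: {{x1},{x1,x2},{x1,x5}} {{x3}} {{x4},{x2,x4},{x4,x6},{x2,x4,x6}}
  W2: {{x1},{x1,x2},{x1,x5}} {{x6},{x2,x6},{x4,x6},{x2,x4,x6}} {{x7}}
  W3: {{x1},{x2},{x1,x2},{x1,x5},{x2,x4},{x2,x6},{x2,x4,x6}}
  W4: {{x3}} {{x4},{x2,x4},{x4,x6},{x2,x4,x6}} {{x5},{x1,x5}}
  W5: {{x2},{x4},{x6},{x1,x2},{x2,x4},{x2,x6},{x4,x6},{x2,x4,x6}}
  W6: {{x2},{x1,x2},{x2,x4},{x2,x6},{x2,x4,x6}} {{x7}}
  W12: {{x1},{x1,x2},{x1,x5}} {{x4,x6},{x2,x4,x6}}
  W13: {{x1},{x1,x2},{x1,x5}} {{x2,x4},{x2,x4,x6}}
  W14: {{x3}} {{x4},{x2,x4},{x4,x6},{x2,x4,x6}} {{x1,x5}}
  W15: {{x4},{x2,x4},{x4,x6},{x2,x4,x6}} {{x1,x2}}
  W16: {{x1,x2}} {{x2,x4},{x2,x4,x6}}
  W23: {{x1},{x1,x2},{x1,x5}} {{x2,x6},{x2,x4,x6}}
  W24: {{x1,x5}} {{x4,x6},{x2,x4,x6}}
  W25: {{x6},{x2,x6},{x4,x6},{x2,x4,x6}} {{x1,x2}}
  W26: {{x7}} {{x1,x2}} {{x2,x6},{x2,x4,x6}}
  W34: {{x1,x5}} {{x2,x4},{x2,x4,x6}}
  W35: {{x2},{x1,x2},{x2,x4},{x2,x6},{x2,x4,x6}}
  W36: {{x2},{x1,x2},{x2,x4},{x2,x6},{x2,x4,x6}}
  W45: {{x4},{x2,x4},{x4,x6},{x2,x4,x6}}
  W46: {{x2,x4},{x2,x4,x6}}
  W56: {{x2},{x1,x2},{x2,x4},{x2,x6},{x2,x4,x6}}
  W123: {{x1},{x1,x2},{x1,x5}} {{x2,x4,x6}}
  W124: {{x1,x5}} {{x4,x6},{x2,x4,x6}}
  W125: {{x1,x2}} {{x4,x6},{x2,x4,x6}}
  W126: {{x1,x2}} {{x2,x4,x6}}
  W134: {{x1,x5}} {{x2,x4},{x2,x4,x6}}
  W135: {{x1,x2}} {{x2,x4},{x2,x4,x6}}
  W136: {{x1,x2}} {{x2,x4},{x2,x4,x6}}
  W145: {{x4},{x2,x4},{x4,x6},{x2,x4,x6}}
  W146: {{x2,x4},{x2,x4,x6}}
  W156: {{x1,x2}} {{x2,x4},{x2,x4,x6}}
  W234: {{x1,x5}} {{x2,x4,x6}}
  W235: {{x1,x2}} {{x2,x6},{x2,x4,x6}}
  W236: {{x1,x2}} {{x2,x6},{x2,x4,x6}}
  W245: {{x4,x6},{x2,x4,x6}}
  W246: {{x2,x4,x6}}
  W256: {{x1,x2}} {{x2,x6},{x2,x4,x6}}
  W345: {{x2,x4},{x2,x4,x6}}
  W346: {{x2,x4},{x2,x4,x6}}
  W356: {{x2},{x1,x2},{x2,x4},{x2,x6},{x2,x4,x6}}
  W456: {{x2,x4},{x2,x4,x6}}
  W1234: {{x1,x5}} {{x2,x4,x6}}
  W1235: {{x1,x2}} {{x2,x4,x6}}
  W1236: {{x1,x2}} {{x2,x4,x6}}
  W1245: {{x4,x6},{x2,x4,x6}}
  W1246: {{x2,x4,x6}}
  W1256: {{x1,x2}} {{x2,x4,x6}}
  W1345: {{x2,x4},{x2,x4,x6}}
  W1346: {{x2,x4},{x2,x4,x6}}
  W1356: {{x1,x2}} {{x2,x4},{x2,x4,x6}}
  W1456: {{x2,x4},{x2,x4,x6}}
  W2345: {{x2,x4,x6}}
  W2346: {{x2,x4,x6}}
  W2356: {{x1,x2}} {{x2,x6},{x2,x4,x6}}
  W2456: {{x2,x4,x6}}
  W3456: {{x2,x4},{x2,x4,x6}}
  W12345: {{x2,x4,x6}}
  W12346: {{x2,x4,x6}}
  W12356: {{x1,x2}} {{x2,x4,x6}}
  W12456: {{x2,x4,x6}}
  W13456: {{x2,x4},{x2,x4,x6}}
  W23456: {{x2,x4,x6}}
  W123456: {{x2,x4,x6}}
C dims 13,27,32,21; δ0: rk 10, SNF 1^10; δ1: rk 17, SNF 1^17; δ2: rk 15, SNF 1^15
degree 0: 13−10−0 = 3 → Ȟ^0 ≅ Z^3
degree 1: 27−17−10 = 0 → Ȟ^1 ≅ 0
degree 2: 32−15−17 = 0 → Ȟ^2 ≅ 0

Ȟ^0 ≅ Z^3,  Ȟ^1 ≅ 0,  Ȟ^2 ≅ 0
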